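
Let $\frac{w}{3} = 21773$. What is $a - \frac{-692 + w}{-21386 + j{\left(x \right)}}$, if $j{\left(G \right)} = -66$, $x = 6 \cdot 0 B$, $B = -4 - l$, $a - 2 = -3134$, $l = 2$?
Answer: $- \frac{67123037}{21452} \approx -3129.0$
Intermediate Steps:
$a = -3132$ ($a = 2 - 3134 = -3132$)
$B = -6$ ($B = -4 - 2 = -6$)
$w = 65319$ ($w = 3 \cdot 21773 = 65319$)
$x = 0$ ($x = 6 \cdot 0 \left(-6\right) = 0 \left(-6\right) = 0$)
$a - \frac{-692 + w}{-21386 + j{\left(x \right)}} = -3132 - \frac{-692 + 65319}{-21386 - 66} = -3132 - \frac{64627}{-21452} = -3132 - 64627 \left(- \frac{1}{21452}\right) = -3132 - - \frac{64627}{21452} = -3132 + \frac{64627}{21452} = - \frac{67123037}{21452}$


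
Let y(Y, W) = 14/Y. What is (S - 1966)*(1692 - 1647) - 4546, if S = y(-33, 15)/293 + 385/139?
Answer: -41615079667/447997 ≈ -92891.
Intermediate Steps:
S = 3720619/1343991 (S = (14/(-33))/293 + 385/139 = (14*(-1/33))*(1/293) + 385*(1/139) = -14/33*1/293 + 385/139 = -14/9669 + 385/139 = 3720619/1343991 ≈ 2.7683)
(S - 1966)*(1692 - 1647) - 4546 = (3720619/1343991 - 1966)*(1692 - 1647) - 4546 = -2638565687/1343991*45 - 4546 = -39578485305/447997 - 4546 = -41615079667/447997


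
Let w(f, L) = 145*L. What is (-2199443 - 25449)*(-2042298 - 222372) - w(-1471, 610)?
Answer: 5038646077190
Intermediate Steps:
(-2199443 - 25449)*(-2042298 - 222372) - w(-1471, 610) = (-2199443 - 25449)*(-2042298 - 222372) - 145*610 = -2224892*(-2264670) - 1*88450 = 5038646165640 - 88450 = 5038646077190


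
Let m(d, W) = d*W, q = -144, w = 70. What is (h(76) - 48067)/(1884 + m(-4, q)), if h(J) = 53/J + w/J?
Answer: -3652969/186960 ≈ -19.539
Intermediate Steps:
h(J) = 123/J (h(J) = 53/J + 70/J = 123/J)
m(d, W) = W*d
(h(76) - 48067)/(1884 + m(-4, q)) = (123/76 - 48067)/(1884 - 144*(-4)) = (123*(1/76) - 48067)/(1884 + 576) = (123/76 - 48067)/2460 = -3652969/76*1/2460 = -3652969/186960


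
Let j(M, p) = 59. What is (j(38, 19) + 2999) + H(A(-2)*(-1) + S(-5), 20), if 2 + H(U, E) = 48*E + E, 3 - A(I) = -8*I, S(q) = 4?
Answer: 4036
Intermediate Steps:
A(I) = 3 + 8*I (A(I) = 3 - (-4)/(1/(I + I)) = 3 - (-4)/(1/(2*I)) = 3 - (-4)*2*I = 3 - (-8)*I = 3 + 8*I)
H(U, E) = -2 + 49*E (H(U, E) = -2 + (48*E + E) = -2 + 49*E)
(j(38, 19) + 2999) + H(A(-2)*(-1) + S(-5), 20) = (59 + 2999) + (-2 + 49*20) = 3058 + (-2 + 980) = 3058 + 978 = 4036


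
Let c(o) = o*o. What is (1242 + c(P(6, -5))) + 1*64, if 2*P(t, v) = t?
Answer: 1315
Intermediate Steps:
P(t, v) = t/2
c(o) = o**2
(1242 + c(P(6, -5))) + 1*64 = (1242 + ((1/2)*6)**2) + 1*64 = (1242 + 3**2) + 64 = (1242 + 9) + 64 = 1251 + 64 = 1315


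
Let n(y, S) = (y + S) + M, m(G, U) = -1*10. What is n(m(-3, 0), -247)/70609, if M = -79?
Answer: -48/10087 ≈ -0.0047586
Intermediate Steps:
m(G, U) = -10
n(y, S) = -79 + S + y (n(y, S) = (y + S) - 79 = (S + y) - 79 = -79 + S + y)
n(m(-3, 0), -247)/70609 = (-79 - 247 - 10)/70609 = -336*1/70609 = -48/10087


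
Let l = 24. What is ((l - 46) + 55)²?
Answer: 1089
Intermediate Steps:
((l - 46) + 55)² = ((24 - 46) + 55)² = (-22 + 55)² = 33² = 1089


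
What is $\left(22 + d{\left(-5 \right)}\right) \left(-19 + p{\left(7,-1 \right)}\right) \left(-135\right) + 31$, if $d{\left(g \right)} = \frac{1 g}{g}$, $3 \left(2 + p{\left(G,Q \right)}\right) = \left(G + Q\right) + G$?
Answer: $51781$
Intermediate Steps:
$p{\left(G,Q \right)} = -2 + \frac{Q}{3} + \frac{2 G}{3}$ ($p{\left(G,Q \right)} = -2 + \frac{\left(G + Q\right) + G}{3} = -2 + \frac{Q + 2 G}{3} = -2 + \left(\frac{Q}{3} + \frac{2 G}{3}\right) = -2 + \frac{Q}{3} + \frac{2 G}{3}$)
$d{\left(g \right)} = 1$ ($d{\left(g \right)} = \frac{g}{g} = 1$)
$\left(22 + d{\left(-5 \right)}\right) \left(-19 + p{\left(7,-1 \right)}\right) \left(-135\right) + 31 = \left(22 + 1\right) \left(-19 + \left(-2 + \frac{1}{3} \left(-1\right) + \frac{2}{3} \cdot 7\right)\right) \left(-135\right) + 31 = 23 \left(-19 - - \frac{7}{3}\right) \left(-135\right) + 31 = 23 \left(-19 + \frac{7}{3}\right) \left(-135\right) + 31 = 23 \left(- \frac{50}{3}\right) \left(-135\right) + 31 = \left(- \frac{1150}{3}\right) \left(-135\right) + 31 = 51750 + 31 = 51781$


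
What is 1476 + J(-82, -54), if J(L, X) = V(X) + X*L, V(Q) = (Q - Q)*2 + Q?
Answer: 5850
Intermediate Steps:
V(Q) = Q (V(Q) = 0*2 + Q = 0 + Q = Q)
J(L, X) = X + L*X (J(L, X) = X + X*L = X + L*X)
1476 + J(-82, -54) = 1476 - 54*(1 - 82) = 1476 - 54*(-81) = 1476 + 4374 = 5850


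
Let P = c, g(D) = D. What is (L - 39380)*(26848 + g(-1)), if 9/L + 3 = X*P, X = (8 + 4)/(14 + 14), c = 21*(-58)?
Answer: -185016181041/175 ≈ -1.0572e+9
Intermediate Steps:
c = -1218
P = -1218
X = 3/7 (X = 12/28 = 12*(1/28) = 3/7 ≈ 0.42857)
L = -3/175 (L = 9/(-3 + (3/7)*(-1218)) = 9/(-3 - 522) = 9/(-525) = 9*(-1/525) = -3/175 ≈ -0.017143)
(L - 39380)*(26848 + g(-1)) = (-3/175 - 39380)*(26848 - 1) = -6891503/175*26847 = -185016181041/175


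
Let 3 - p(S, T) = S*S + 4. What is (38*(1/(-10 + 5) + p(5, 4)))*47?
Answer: -233966/5 ≈ -46793.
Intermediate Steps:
p(S, T) = -1 - S**2 (p(S, T) = 3 - (S*S + 4) = 3 - (S**2 + 4) = 3 - (4 + S**2) = 3 + (-4 - S**2) = -1 - S**2)
(38*(1/(-10 + 5) + p(5, 4)))*47 = (38*(1/(-10 + 5) + (-1 - 1*5**2)))*47 = (38*(1/(-5) + (-1 - 1*25)))*47 = (38*(-1/5 + (-1 - 25)))*47 = (38*(-1/5 - 26))*47 = (38*(-131/5))*47 = -4978/5*47 = -233966/5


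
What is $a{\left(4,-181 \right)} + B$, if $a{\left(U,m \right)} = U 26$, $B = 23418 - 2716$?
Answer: $20806$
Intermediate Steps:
$B = 20702$
$a{\left(U,m \right)} = 26 U$
$a{\left(4,-181 \right)} + B = 26 \cdot 4 + 20702 = 104 + 20702 = 20806$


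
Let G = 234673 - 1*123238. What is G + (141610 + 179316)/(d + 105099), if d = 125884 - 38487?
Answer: 10725556343/96248 ≈ 1.1144e+5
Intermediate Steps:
d = 87397
G = 111435 (G = 234673 - 123238 = 111435)
G + (141610 + 179316)/(d + 105099) = 111435 + (141610 + 179316)/(87397 + 105099) = 111435 + 320926/192496 = 111435 + 320926*(1/192496) = 111435 + 160463/96248 = 10725556343/96248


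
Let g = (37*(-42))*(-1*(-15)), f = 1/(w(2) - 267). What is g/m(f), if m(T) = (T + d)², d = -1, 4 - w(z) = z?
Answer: -116924625/5054 ≈ -23135.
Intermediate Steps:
w(z) = 4 - z
f = -1/265 (f = 1/((4 - 1*2) - 267) = 1/((4 - 2) - 267) = 1/(2 - 267) = 1/(-265) = -1/265 ≈ -0.0037736)
g = -23310 (g = -1554*15 = -23310)
m(T) = (-1 + T)² (m(T) = (T - 1)² = (-1 + T)²)
g/m(f) = -23310/(-1 - 1/265)² = -23310/((-266/265)²) = -23310/70756/70225 = -23310*70225/70756 = -116924625/5054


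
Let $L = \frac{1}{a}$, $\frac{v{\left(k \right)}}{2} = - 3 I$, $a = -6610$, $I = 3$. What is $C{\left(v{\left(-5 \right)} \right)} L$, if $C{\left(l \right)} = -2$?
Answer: $\frac{1}{3305} \approx 0.00030257$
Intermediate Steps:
$v{\left(k \right)} = -18$ ($v{\left(k \right)} = 2 \left(\left(-3\right) 3\right) = 2 \left(-9\right) = -18$)
$L = - \frac{1}{6610}$ ($L = \frac{1}{-6610} = - \frac{1}{6610} \approx -0.00015129$)
$C{\left(v{\left(-5 \right)} \right)} L = \left(-2\right) \left(- \frac{1}{6610}\right) = \frac{1}{3305}$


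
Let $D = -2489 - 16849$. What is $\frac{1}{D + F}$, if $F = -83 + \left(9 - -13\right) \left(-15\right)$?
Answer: $- \frac{1}{19751} \approx -5.063 \cdot 10^{-5}$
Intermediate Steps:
$D = -19338$ ($D = -2489 - 16849 = -19338$)
$F = -413$ ($F = -83 + \left(9 + 13\right) \left(-15\right) = -83 + 22 \left(-15\right) = -83 - 330 = -413$)
$\frac{1}{D + F} = \frac{1}{-19338 - 413} = \frac{1}{-19751} = - \frac{1}{19751}$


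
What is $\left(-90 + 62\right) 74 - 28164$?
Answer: $-30236$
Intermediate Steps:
$\left(-90 + 62\right) 74 - 28164 = \left(-28\right) 74 - 28164 = -2072 - 28164 = -30236$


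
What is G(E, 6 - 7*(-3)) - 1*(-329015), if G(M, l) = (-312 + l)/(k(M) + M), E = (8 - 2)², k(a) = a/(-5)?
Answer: 15792245/48 ≈ 3.2901e+5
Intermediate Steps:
k(a) = -a/5 (k(a) = a*(-⅕) = -a/5)
E = 36 (E = 6² = 36)
G(M, l) = 5*(-312 + l)/(4*M) (G(M, l) = (-312 + l)/(-M/5 + M) = (-312 + l)/((4*M/5)) = (-312 + l)*(5/(4*M)) = 5*(-312 + l)/(4*M))
G(E, 6 - 7*(-3)) - 1*(-329015) = (5/4)*(-312 + (6 - 7*(-3)))/36 - 1*(-329015) = (5/4)*(1/36)*(-312 + (6 + 21)) + 329015 = (5/4)*(1/36)*(-312 + 27) + 329015 = (5/4)*(1/36)*(-285) + 329015 = -475/48 + 329015 = 15792245/48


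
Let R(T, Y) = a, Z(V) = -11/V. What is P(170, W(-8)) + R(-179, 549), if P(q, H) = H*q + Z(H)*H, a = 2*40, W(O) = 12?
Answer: 2109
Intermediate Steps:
a = 80
R(T, Y) = 80
P(q, H) = -11 + H*q (P(q, H) = H*q + (-11/H)*H = H*q - 11 = -11 + H*q)
P(170, W(-8)) + R(-179, 549) = (-11 + 12*170) + 80 = (-11 + 2040) + 80 = 2029 + 80 = 2109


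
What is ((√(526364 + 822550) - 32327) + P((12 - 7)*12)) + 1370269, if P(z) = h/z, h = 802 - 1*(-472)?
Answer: 40138897/30 + √1348914 ≈ 1.3391e+6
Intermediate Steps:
h = 1274 (h = 802 + 472 = 1274)
P(z) = 1274/z
((√(526364 + 822550) - 32327) + P((12 - 7)*12)) + 1370269 = ((√(526364 + 822550) - 32327) + 1274/(((12 - 7)*12))) + 1370269 = ((√1348914 - 32327) + 1274/((5*12))) + 1370269 = ((-32327 + √1348914) + 1274/60) + 1370269 = ((-32327 + √1348914) + 1274*(1/60)) + 1370269 = ((-32327 + √1348914) + 637/30) + 1370269 = (-969173/30 + √1348914) + 1370269 = 40138897/30 + √1348914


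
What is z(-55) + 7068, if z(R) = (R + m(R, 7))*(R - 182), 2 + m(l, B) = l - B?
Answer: 35271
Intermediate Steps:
m(l, B) = -2 + l - B (m(l, B) = -2 + (l - B) = -2 + l - B)
z(R) = (-182 + R)*(-9 + 2*R) (z(R) = (R + (-2 + R - 1*7))*(R - 182) = (R + (-2 + R - 7))*(-182 + R) = (R + (-9 + R))*(-182 + R) = (-9 + 2*R)*(-182 + R) = (-182 + R)*(-9 + 2*R))
z(-55) + 7068 = (1638 - 373*(-55) + 2*(-55)**2) + 7068 = (1638 + 20515 + 2*3025) + 7068 = (1638 + 20515 + 6050) + 7068 = 28203 + 7068 = 35271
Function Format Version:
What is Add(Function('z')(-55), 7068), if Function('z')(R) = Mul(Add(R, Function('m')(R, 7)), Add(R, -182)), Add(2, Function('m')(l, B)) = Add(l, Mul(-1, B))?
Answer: 35271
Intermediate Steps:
Function('m')(l, B) = Add(-2, l, Mul(-1, B)) (Function('m')(l, B) = Add(-2, Add(l, Mul(-1, B))) = Add(-2, l, Mul(-1, B)))
Function('z')(R) = Mul(Add(-182, R), Add(-9, Mul(2, R))) (Function('z')(R) = Mul(Add(R, Add(-2, R, Mul(-1, 7))), Add(R, -182)) = Mul(Add(R, Add(-2, R, -7)), Add(-182, R)) = Mul(Add(R, Add(-9, R)), Add(-182, R)) = Mul(Add(-9, Mul(2, R)), Add(-182, R)) = Mul(Add(-182, R), Add(-9, Mul(2, R))))
Add(Function('z')(-55), 7068) = Add(Add(1638, Mul(-373, -55), Mul(2, Pow(-55, 2))), 7068) = Add(Add(1638, 20515, Mul(2, 3025)), 7068) = Add(Add(1638, 20515, 6050), 7068) = Add(28203, 7068) = 35271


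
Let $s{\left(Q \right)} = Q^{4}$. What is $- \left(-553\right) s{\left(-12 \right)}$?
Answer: $11467008$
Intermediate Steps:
$- \left(-553\right) s{\left(-12 \right)} = - \left(-553\right) \left(-12\right)^{4} = - \left(-553\right) 20736 = \left(-1\right) \left(-11467008\right) = 11467008$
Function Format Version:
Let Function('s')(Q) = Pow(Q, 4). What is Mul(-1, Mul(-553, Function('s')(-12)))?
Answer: 11467008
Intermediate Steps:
Mul(-1, Mul(-553, Function('s')(-12))) = Mul(-1, Mul(-553, Pow(-12, 4))) = Mul(-1, Mul(-553, 20736)) = Mul(-1, -11467008) = 11467008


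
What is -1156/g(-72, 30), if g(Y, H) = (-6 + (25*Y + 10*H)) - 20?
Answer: 578/763 ≈ 0.75754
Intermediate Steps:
g(Y, H) = -26 + 10*H + 25*Y (g(Y, H) = (-6 + (10*H + 25*Y)) - 20 = (-6 + 10*H + 25*Y) - 20 = -26 + 10*H + 25*Y)
-1156/g(-72, 30) = -1156/(-26 + 10*30 + 25*(-72)) = -1156/(-26 + 300 - 1800) = -1156/(-1526) = -1156*(-1/1526) = 578/763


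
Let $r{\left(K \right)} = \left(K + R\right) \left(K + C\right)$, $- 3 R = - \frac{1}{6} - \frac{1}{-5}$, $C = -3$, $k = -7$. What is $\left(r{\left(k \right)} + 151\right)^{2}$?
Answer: $\frac{3960100}{81} \approx 48890.0$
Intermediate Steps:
$R = - \frac{1}{90}$ ($R = - \frac{- \frac{1}{6} - \frac{1}{-5}}{3} = - \frac{\left(-1\right) \frac{1}{6} - - \frac{1}{5}}{3} = - \frac{- \frac{1}{6} + \frac{1}{5}}{3} = \left(- \frac{1}{3}\right) \frac{1}{30} = - \frac{1}{90} \approx -0.011111$)
$r{\left(K \right)} = \left(-3 + K\right) \left(- \frac{1}{90} + K\right)$ ($r{\left(K \right)} = \left(K - \frac{1}{90}\right) \left(K - 3\right) = \left(- \frac{1}{90} + K\right) \left(-3 + K\right) = \left(-3 + K\right) \left(- \frac{1}{90} + K\right)$)
$\left(r{\left(k \right)} + 151\right)^{2} = \left(\left(\frac{1}{30} + \left(-7\right)^{2} - - \frac{1897}{90}\right) + 151\right)^{2} = \left(\left(\frac{1}{30} + 49 + \frac{1897}{90}\right) + 151\right)^{2} = \left(\frac{631}{9} + 151\right)^{2} = \left(\frac{1990}{9}\right)^{2} = \frac{3960100}{81}$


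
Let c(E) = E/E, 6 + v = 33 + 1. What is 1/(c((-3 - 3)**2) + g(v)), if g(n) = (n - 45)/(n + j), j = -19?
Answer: -9/8 ≈ -1.1250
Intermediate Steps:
v = 28 (v = -6 + (33 + 1) = -6 + 34 = 28)
g(n) = (-45 + n)/(-19 + n) (g(n) = (n - 45)/(n - 19) = (-45 + n)/(-19 + n))
c(E) = 1
1/(c((-3 - 3)**2) + g(v)) = 1/(1 + (-45 + 28)/(-19 + 28)) = 1/(1 - 17/9) = 1/(-8/9) = -9/8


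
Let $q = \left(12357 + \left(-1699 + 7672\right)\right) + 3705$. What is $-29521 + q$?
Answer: $-7486$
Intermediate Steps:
$q = 22035$ ($q = \left(12357 + 5973\right) + 3705 = 18330 + 3705 = 22035$)
$-29521 + q = -29521 + 22035 = -7486$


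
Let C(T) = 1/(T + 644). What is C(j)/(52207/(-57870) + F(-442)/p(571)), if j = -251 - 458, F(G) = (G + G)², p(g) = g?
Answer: -6608754/587509630799 ≈ -1.1249e-5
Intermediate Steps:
F(G) = 4*G² (F(G) = (2*G)² = 4*G²)
j = -709
C(T) = 1/(644 + T)
C(j)/(52207/(-57870) + F(-442)/p(571)) = 1/((644 - 709)*(52207/(-57870) + (4*(-442)²)/571)) = 1/((-65)*(52207*(-1/57870) + (4*195364)*(1/571))) = -1/(65*(-52207/57870 + 781456*(1/571))) = -1/(65*(-52207/57870 + 781456/571)) = -1/(65*45193048523/33043770) = -1/65*33043770/45193048523 = -6608754/587509630799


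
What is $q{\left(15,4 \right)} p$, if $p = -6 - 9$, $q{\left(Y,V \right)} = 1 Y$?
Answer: $-225$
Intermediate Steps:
$q{\left(Y,V \right)} = Y$
$p = -15$
$q{\left(15,4 \right)} p = 15 \left(-15\right) = -225$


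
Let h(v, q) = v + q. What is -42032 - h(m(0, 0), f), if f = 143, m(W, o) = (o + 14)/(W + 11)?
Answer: -463939/11 ≈ -42176.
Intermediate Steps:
m(W, o) = (14 + o)/(11 + W)
h(v, q) = q + v
-42032 - h(m(0, 0), f) = -42032 - (143 + (14 + 0)/(11 + 0)) = -42032 - (143 + 14/11) = -42032 - 1*1587/11 = -42032 - 1587/11 = -463939/11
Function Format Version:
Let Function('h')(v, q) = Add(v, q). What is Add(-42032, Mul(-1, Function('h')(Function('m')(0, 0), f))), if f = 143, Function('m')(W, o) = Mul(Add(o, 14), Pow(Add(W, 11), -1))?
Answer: Rational(-463939, 11) ≈ -42176.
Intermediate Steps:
Function('m')(W, o) = Mul(Pow(Add(11, W), -1), Add(14, o)) (Function('m')(W, o) = Mul(Add(14, o), Pow(Add(11, W), -1)) = Mul(Pow(Add(11, W), -1), Add(14, o)))
Function('h')(v, q) = Add(q, v)
Add(-42032, Mul(-1, Function('h')(Function('m')(0, 0), f))) = Add(-42032, Mul(-1, Add(143, Mul(Pow(Add(11, 0), -1), Add(14, 0))))) = Add(-42032, Mul(-1, Add(143, Mul(Pow(11, -1), 14)))) = Add(-42032, Mul(-1, Add(143, Mul(Rational(1, 11), 14)))) = Add(-42032, Mul(-1, Add(143, Rational(14, 11)))) = Add(-42032, Mul(-1, Rational(1587, 11))) = Add(-42032, Rational(-1587, 11)) = Rational(-463939, 11)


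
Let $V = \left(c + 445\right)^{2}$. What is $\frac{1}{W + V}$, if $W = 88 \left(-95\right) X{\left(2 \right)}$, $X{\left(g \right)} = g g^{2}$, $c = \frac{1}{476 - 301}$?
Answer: $\frac{30625}{4016471376} \approx 7.6249 \cdot 10^{-6}$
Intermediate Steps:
$c = \frac{1}{175} \approx 0.0057143$
$X{\left(g \right)} = g^{3}$
$W = -66880$ ($W = 88 \left(-95\right) 2^{3} = \left(-8360\right) 8 = -66880$)
$V = \frac{6064671376}{30625}$ ($V = \left(\frac{1}{175} + 445\right)^{2} = \left(\frac{77876}{175}\right)^{2} = \frac{6064671376}{30625} \approx 1.9803 \cdot 10^{5}$)
$\frac{1}{W + V} = \frac{1}{-66880 + \frac{6064671376}{30625}} = \frac{1}{\frac{4016471376}{30625}} = \frac{30625}{4016471376}$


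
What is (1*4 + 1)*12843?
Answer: 64215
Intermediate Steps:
(1*4 + 1)*12843 = (4 + 1)*12843 = 5*12843 = 64215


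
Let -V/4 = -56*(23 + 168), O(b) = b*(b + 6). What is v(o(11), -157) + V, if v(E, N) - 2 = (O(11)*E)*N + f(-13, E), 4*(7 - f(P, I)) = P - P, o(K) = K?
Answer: -280156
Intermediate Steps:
f(P, I) = 7 (f(P, I) = 7 - (P - P)/4 = 7 - 1/4*0 = 7 + 0 = 7)
O(b) = b*(6 + b)
v(E, N) = 9 + 187*E*N (v(E, N) = 2 + (((11*(6 + 11))*E)*N + 7) = 2 + (((11*17)*E)*N + 7) = 2 + ((187*E)*N + 7) = 2 + (187*E*N + 7) = 2 + (7 + 187*E*N) = 9 + 187*E*N)
V = 42784 (V = -(-224)*(23 + 168) = -(-224)*191 = -4*(-10696) = 42784)
v(o(11), -157) + V = (9 + 187*11*(-157)) + 42784 = (9 - 322949) + 42784 = -322940 + 42784 = -280156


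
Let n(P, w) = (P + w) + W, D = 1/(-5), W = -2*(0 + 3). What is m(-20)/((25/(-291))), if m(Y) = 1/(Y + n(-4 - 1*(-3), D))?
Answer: 291/680 ≈ 0.42794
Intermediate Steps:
W = -6 (W = -2*3 = -6)
D = -⅕ ≈ -0.20000
n(P, w) = -6 + P + w (n(P, w) = (P + w) - 6 = -6 + P + w)
m(Y) = 1/(-36/5 + Y) (m(Y) = 1/(Y + (-6 + (-4 - 1*(-3)) - ⅕)) = 1/(Y + (-6 + (-4 + 3) - ⅕)) = 1/(Y + (-6 - 1 - ⅕)) = 1/(Y - 36/5) = 1/(-36/5 + Y))
m(-20)/((25/(-291))) = (5/(-36 + 5*(-20)))/((25/(-291))) = (5/(-36 - 100))/((25*(-1/291))) = (5/(-136))/(-25/291) = (5*(-1/136))*(-291/25) = -5/136*(-291/25) = 291/680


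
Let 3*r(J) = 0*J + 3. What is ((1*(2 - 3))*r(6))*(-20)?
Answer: 20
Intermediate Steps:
r(J) = 1 (r(J) = (0*J + 3)/3 = (0 + 3)/3 = (⅓)*3 = 1)
((1*(2 - 3))*r(6))*(-20) = ((1*(2 - 3))*1)*(-20) = ((1*(-1))*1)*(-20) = -1*1*(-20) = -1*(-20) = 20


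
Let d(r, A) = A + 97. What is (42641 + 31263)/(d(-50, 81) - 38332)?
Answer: -36952/19077 ≈ -1.9370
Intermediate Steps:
d(r, A) = 97 + A
(42641 + 31263)/(d(-50, 81) - 38332) = (42641 + 31263)/((97 + 81) - 38332) = 73904/(178 - 38332) = 73904/(-38154) = 73904*(-1/38154) = -36952/19077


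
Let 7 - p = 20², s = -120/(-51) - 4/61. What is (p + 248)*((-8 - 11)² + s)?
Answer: -54625705/1037 ≈ -52677.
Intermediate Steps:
s = 2372/1037 (s = -120*(-1/51) - 4*1/61 = 40/17 - 4/61 = 2372/1037 ≈ 2.2874)
p = -393 (p = 7 - 1*20² = 7 - 1*400 = 7 - 400 = -393)
(p + 248)*((-8 - 11)² + s) = (-393 + 248)*((-8 - 11)² + 2372/1037) = -145*((-19)² + 2372/1037) = -145*(361 + 2372/1037) = -145*376729/1037 = -54625705/1037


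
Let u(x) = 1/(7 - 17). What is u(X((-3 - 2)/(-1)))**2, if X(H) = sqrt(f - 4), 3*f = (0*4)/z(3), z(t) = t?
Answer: 1/100 ≈ 0.010000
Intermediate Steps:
f = 0 (f = ((0*4)/3)/3 = (0*(1/3))/3 = (1/3)*0 = 0)
X(H) = 2*I (X(H) = sqrt(0 - 4) = sqrt(-4) = 2*I)
u(x) = -1/10 (u(x) = 1/(-10) = -1/10)
u(X((-3 - 2)/(-1)))**2 = (-1/10)**2 = 1/100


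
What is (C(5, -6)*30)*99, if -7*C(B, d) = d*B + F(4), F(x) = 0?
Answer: 89100/7 ≈ 12729.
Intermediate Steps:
C(B, d) = -B*d/7 (C(B, d) = -(d*B + 0)/7 = -(B*d + 0)/7 = -B*d/7)
(C(5, -6)*30)*99 = (-⅐*5*(-6)*30)*99 = ((30/7)*30)*99 = (900/7)*99 = 89100/7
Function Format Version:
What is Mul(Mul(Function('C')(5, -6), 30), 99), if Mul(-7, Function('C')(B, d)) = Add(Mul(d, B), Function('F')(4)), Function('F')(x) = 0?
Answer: Rational(89100, 7) ≈ 12729.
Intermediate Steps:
Function('C')(B, d) = Mul(Rational(-1, 7), B, d) (Function('C')(B, d) = Mul(Rational(-1, 7), Add(Mul(d, B), 0)) = Mul(Rational(-1, 7), Add(Mul(B, d), 0)) = Mul(Rational(-1, 7), Mul(B, d)) = Mul(Rational(-1, 7), B, d))
Mul(Mul(Function('C')(5, -6), 30), 99) = Mul(Mul(Mul(Rational(-1, 7), 5, -6), 30), 99) = Mul(Mul(Rational(30, 7), 30), 99) = Mul(Rational(900, 7), 99) = Rational(89100, 7)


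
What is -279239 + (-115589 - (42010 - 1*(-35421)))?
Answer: -472259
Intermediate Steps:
-279239 + (-115589 - (42010 - 1*(-35421))) = -279239 + (-115589 - (42010 + 35421)) = -279239 + (-115589 - 1*77431) = -279239 + (-115589 - 77431) = -279239 - 193020 = -472259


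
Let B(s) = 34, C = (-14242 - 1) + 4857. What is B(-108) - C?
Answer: 9420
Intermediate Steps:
C = -9386 (C = -14243 + 4857 = -9386)
B(-108) - C = 34 - 1*(-9386) = 34 + 9386 = 9420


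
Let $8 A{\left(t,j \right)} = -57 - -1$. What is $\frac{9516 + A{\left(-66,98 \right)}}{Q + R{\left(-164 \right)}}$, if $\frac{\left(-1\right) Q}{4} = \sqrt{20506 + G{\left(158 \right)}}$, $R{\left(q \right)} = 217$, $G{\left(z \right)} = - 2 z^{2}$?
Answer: $\frac{2063453}{517841} + \frac{38036 i \sqrt{29422}}{517841} \approx 3.9847 + 12.599 i$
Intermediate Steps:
$A{\left(t,j \right)} = -7$ ($A{\left(t,j \right)} = \frac{-57 - -1}{8} = \frac{-57 + 1}{8} = \frac{1}{8} \left(-56\right) = -7$)
$Q = - 4 i \sqrt{29422}$ ($Q = - 4 \sqrt{20506 - 2 \cdot 158^{2}} = - 4 \sqrt{20506 - 49928} = - 4 \sqrt{-29422} = - 4 i \sqrt{29422} \approx - 686.11 i$)
$\frac{9516 + A{\left(-66,98 \right)}}{Q + R{\left(-164 \right)}} = \frac{9516 - 7}{- 4 i \sqrt{29422} + 217} = \frac{9509}{217 - 4 i \sqrt{29422}}$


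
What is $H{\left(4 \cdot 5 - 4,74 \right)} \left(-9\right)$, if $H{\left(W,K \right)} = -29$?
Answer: $261$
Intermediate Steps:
$H{\left(4 \cdot 5 - 4,74 \right)} \left(-9\right) = \left(-29\right) \left(-9\right) = 261$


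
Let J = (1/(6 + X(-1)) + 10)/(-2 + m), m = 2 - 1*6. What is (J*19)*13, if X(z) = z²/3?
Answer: -2509/6 ≈ -418.17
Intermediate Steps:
X(z) = z²/3 (X(z) = z²*(⅓) = z²/3)
m = -4 (m = 2 - 6 = -4)
J = -193/114 (J = (1/(6 + (⅓)*(-1)²) + 10)/(-2 - 4) = (1/(6 + (⅓)*1) + 10)/(-6) = (1/(6 + ⅓) + 10)*(-⅙) = (1/(19/3) + 10)*(-⅙) = (3/19 + 10)*(-⅙) = (193/19)*(-⅙) = -193/114 ≈ -1.6930)
(J*19)*13 = -193/114*19*13 = -193/6*13 = -2509/6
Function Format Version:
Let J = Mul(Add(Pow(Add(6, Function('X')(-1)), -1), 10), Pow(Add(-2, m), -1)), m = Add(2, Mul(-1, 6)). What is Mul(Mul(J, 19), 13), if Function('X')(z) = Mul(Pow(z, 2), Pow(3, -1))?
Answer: Rational(-2509, 6) ≈ -418.17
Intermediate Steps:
Function('X')(z) = Mul(Rational(1, 3), Pow(z, 2)) (Function('X')(z) = Mul(Pow(z, 2), Rational(1, 3)) = Mul(Rational(1, 3), Pow(z, 2)))
m = -4 (m = Add(2, -6) = -4)
J = Rational(-193, 114) (J = Mul(Add(Pow(Add(6, Mul(Rational(1, 3), Pow(-1, 2))), -1), 10), Pow(Add(-2, -4), -1)) = Mul(Add(Pow(Add(6, Mul(Rational(1, 3), 1)), -1), 10), Pow(-6, -1)) = Mul(Add(Pow(Add(6, Rational(1, 3)), -1), 10), Rational(-1, 6)) = Mul(Add(Pow(Rational(19, 3), -1), 10), Rational(-1, 6)) = Mul(Add(Rational(3, 19), 10), Rational(-1, 6)) = Mul(Rational(193, 19), Rational(-1, 6)) = Rational(-193, 114) ≈ -1.6930)
Mul(Mul(J, 19), 13) = Mul(Mul(Rational(-193, 114), 19), 13) = Mul(Rational(-193, 6), 13) = Rational(-2509, 6)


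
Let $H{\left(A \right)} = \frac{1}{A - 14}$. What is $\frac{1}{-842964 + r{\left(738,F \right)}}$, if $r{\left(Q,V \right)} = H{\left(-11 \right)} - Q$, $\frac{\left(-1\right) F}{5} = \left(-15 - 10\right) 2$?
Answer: $- \frac{25}{21092551} \approx -1.1853 \cdot 10^{-6}$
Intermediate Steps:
$H{\left(A \right)} = \frac{1}{-14 + A}$
$F = 250$ ($F = - 5 \left(-15 - 10\right) 2 = - 5 \left(\left(-25\right) 2\right) = \left(-5\right) \left(-50\right) = 250$)
$r{\left(Q,V \right)} = - \frac{1}{25} - Q$ ($r{\left(Q,V \right)} = \frac{1}{-14 - 11} - Q = \frac{1}{-25} - Q = - \frac{1}{25} - Q$)
$\frac{1}{-842964 + r{\left(738,F \right)}} = \frac{1}{-842964 - \frac{18451}{25}} = \frac{1}{- \frac{21092551}{25}} = - \frac{25}{21092551}$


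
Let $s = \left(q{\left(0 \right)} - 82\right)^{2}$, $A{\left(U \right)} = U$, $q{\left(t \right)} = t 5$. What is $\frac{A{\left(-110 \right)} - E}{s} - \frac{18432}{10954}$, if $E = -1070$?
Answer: $- \frac{14177616}{9206837} \approx -1.5399$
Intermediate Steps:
$q{\left(t \right)} = 5 t$
$s = 6724$ ($s = \left(5 \cdot 0 - 82\right)^{2} = \left(0 - 82\right)^{2} = \left(-82\right)^{2} = 6724$)
$\frac{A{\left(-110 \right)} - E}{s} - \frac{18432}{10954} = \frac{-110 - -1070}{6724} - \frac{18432}{10954} = \left(-110 + 1070\right) \frac{1}{6724} - \frac{9216}{5477} = 960 \cdot \frac{1}{6724} - \frac{9216}{5477} = \frac{240}{1681} - \frac{9216}{5477} = - \frac{14177616}{9206837}$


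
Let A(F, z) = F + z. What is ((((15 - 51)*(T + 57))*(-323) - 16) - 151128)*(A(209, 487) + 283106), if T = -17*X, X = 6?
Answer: -191397204008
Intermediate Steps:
T = -102 (T = -17*6 = -102)
((((15 - 51)*(T + 57))*(-323) - 16) - 151128)*(A(209, 487) + 283106) = ((((15 - 51)*(-102 + 57))*(-323) - 16) - 151128)*((209 + 487) + 283106) = ((-36*(-45)*(-323) - 16) - 151128)*(696 + 283106) = ((1620*(-323) - 16) - 151128)*283802 = ((-523260 - 16) - 151128)*283802 = (-523276 - 151128)*283802 = -674404*283802 = -191397204008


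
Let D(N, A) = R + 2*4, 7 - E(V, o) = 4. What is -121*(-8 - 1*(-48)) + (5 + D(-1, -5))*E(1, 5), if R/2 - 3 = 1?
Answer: -4777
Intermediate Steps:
R = 8 (R = 6 + 2*1 = 6 + 2 = 8)
E(V, o) = 3 (E(V, o) = 7 - 1*4 = 7 - 4 = 3)
D(N, A) = 16 (D(N, A) = 8 + 2*4 = 8 + 8 = 16)
-121*(-8 - 1*(-48)) + (5 + D(-1, -5))*E(1, 5) = -121*(-8 - 1*(-48)) + (5 + 16)*3 = -121*(-8 + 48) + 21*3 = -121*40 + 63 = -4840 + 63 = -4777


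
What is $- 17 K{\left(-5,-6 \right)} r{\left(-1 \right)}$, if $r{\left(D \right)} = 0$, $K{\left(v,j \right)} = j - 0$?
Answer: $0$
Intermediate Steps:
$K{\left(v,j \right)} = j$ ($K{\left(v,j \right)} = j + 0 = j$)
$- 17 K{\left(-5,-6 \right)} r{\left(-1 \right)} = \left(-17\right) \left(-6\right) 0 = 102 \cdot 0 = 0$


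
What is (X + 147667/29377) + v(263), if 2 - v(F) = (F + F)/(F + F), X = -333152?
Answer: -9786829260/29377 ≈ -3.3315e+5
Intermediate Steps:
v(F) = 1 (v(F) = 2 - (F + F)/(F + F) = 2 - 2*F/(2*F) = 2 - 2*F*1/(2*F) = 2 - 1*1 = 2 - 1 = 1)
(X + 147667/29377) + v(263) = (-333152 + 147667/29377) + 1 = -9786858637/29377 + 1 = -9786829260/29377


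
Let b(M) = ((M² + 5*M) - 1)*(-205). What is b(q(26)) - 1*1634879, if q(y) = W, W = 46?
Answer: -2115604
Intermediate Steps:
q(y) = 46
b(M) = 205 - 1025*M - 205*M² (b(M) = (-1 + M² + 5*M)*(-205) = 205 - 1025*M - 205*M²)
b(q(26)) - 1*1634879 = (205 - 1025*46 - 205*46²) - 1*1634879 = (205 - 47150 - 205*2116) - 1634879 = (205 - 47150 - 433780) - 1634879 = -480725 - 1634879 = -2115604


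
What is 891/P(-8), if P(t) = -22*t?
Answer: 81/16 ≈ 5.0625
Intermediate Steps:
891/P(-8) = 891/((-22*(-8))) = 891/176 = 891*(1/176) = 81/16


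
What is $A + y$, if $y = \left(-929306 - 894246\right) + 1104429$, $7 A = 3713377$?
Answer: $- \frac{1320484}{7} \approx -1.8864 \cdot 10^{5}$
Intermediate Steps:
$A = \frac{3713377}{7}$ ($A = \frac{1}{7} \cdot 3713377 = \frac{3713377}{7} \approx 5.3048 \cdot 10^{5}$)
$y = -719123$ ($y = -1823552 + 1104429 = -719123$)
$A + y = \frac{3713377}{7} - 719123 = - \frac{1320484}{7}$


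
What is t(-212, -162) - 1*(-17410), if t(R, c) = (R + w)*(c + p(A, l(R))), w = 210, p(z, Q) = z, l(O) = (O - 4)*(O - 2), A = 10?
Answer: 17714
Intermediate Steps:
l(O) = (-4 + O)*(-2 + O)
t(R, c) = (10 + c)*(210 + R) (t(R, c) = (R + 210)*(c + 10) = (210 + R)*(10 + c) = (10 + c)*(210 + R))
t(-212, -162) - 1*(-17410) = (2100 + 10*(-212) + 210*(-162) - 212*(-162)) - 1*(-17410) = (2100 - 2120 - 34020 + 34344) + 17410 = 304 + 17410 = 17714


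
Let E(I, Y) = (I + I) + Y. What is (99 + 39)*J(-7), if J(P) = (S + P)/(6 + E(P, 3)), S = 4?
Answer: 414/5 ≈ 82.800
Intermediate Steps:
E(I, Y) = Y + 2*I (E(I, Y) = 2*I + Y = Y + 2*I)
J(P) = (4 + P)/(9 + 2*P) (J(P) = (4 + P)/(6 + (3 + 2*P)) = (4 + P)/(9 + 2*P))
(99 + 39)*J(-7) = (99 + 39)*((4 - 7)/(9 + 2*(-7))) = 138*(-3/(9 - 14)) = 138*(-3/(-5)) = 138*(-⅕*(-3)) = 138*(⅗) = 414/5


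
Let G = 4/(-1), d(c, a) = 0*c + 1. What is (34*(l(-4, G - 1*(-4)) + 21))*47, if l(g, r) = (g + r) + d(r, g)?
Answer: 28764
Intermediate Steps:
d(c, a) = 1 (d(c, a) = 0 + 1 = 1)
G = -4 (G = 4*(-1) = -4)
l(g, r) = 1 + g + r (l(g, r) = (g + r) + 1 = 1 + g + r)
(34*(l(-4, G - 1*(-4)) + 21))*47 = (34*((1 - 4 + (-4 - 1*(-4))) + 21))*47 = (34*((1 - 4 + (-4 + 4)) + 21))*47 = (34*((1 - 4 + 0) + 21))*47 = (34*(-3 + 21))*47 = (34*18)*47 = 612*47 = 28764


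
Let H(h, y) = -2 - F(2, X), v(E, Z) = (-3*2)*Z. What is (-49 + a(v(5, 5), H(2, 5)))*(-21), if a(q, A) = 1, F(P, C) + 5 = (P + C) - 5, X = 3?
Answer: 1008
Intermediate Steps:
F(P, C) = -10 + C + P (F(P, C) = -5 + ((P + C) - 5) = -5 + ((C + P) - 5) = -5 + (-5 + C + P) = -10 + C + P)
v(E, Z) = -6*Z
H(h, y) = 3 (H(h, y) = -2 - (-10 + 3 + 2) = -2 - 1*(-5) = -2 + 5 = 3)
(-49 + a(v(5, 5), H(2, 5)))*(-21) = (-49 + 1)*(-21) = -48*(-21) = 1008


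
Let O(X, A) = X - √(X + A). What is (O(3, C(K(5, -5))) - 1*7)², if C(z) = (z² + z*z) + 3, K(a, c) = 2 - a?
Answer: 40 + 16*√6 ≈ 79.192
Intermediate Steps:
C(z) = 3 + 2*z² (C(z) = (z² + z²) + 3 = 2*z² + 3 = 3 + 2*z²)
O(X, A) = X - √(A + X)
(O(3, C(K(5, -5))) - 1*7)² = ((3 - √((3 + 2*(2 - 1*5)²) + 3)) - 1*7)² = ((3 - √((3 + 2*(2 - 5)²) + 3)) - 7)² = ((3 - √((3 + 2*(-3)²) + 3)) - 7)² = ((3 - √((3 + 2*9) + 3)) - 7)² = ((3 - √((3 + 18) + 3)) - 7)² = ((3 - √(21 + 3)) - 7)² = ((3 - √24) - 7)² = ((3 - 2*√6) - 7)² = (-4 - 2*√6)²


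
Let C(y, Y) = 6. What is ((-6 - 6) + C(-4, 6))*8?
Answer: -48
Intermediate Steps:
((-6 - 6) + C(-4, 6))*8 = ((-6 - 6) + 6)*8 = (-12 + 6)*8 = -6*8 = -48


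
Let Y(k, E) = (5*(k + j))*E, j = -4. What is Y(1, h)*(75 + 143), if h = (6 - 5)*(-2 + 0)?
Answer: 6540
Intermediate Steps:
h = -2 (h = 1*(-2) = -2)
Y(k, E) = E*(-20 + 5*k) (Y(k, E) = (5*(k - 4))*E = (5*(-4 + k))*E = (-20 + 5*k)*E = E*(-20 + 5*k))
Y(1, h)*(75 + 143) = (5*(-2)*(-4 + 1))*(75 + 143) = (5*(-2)*(-3))*218 = 30*218 = 6540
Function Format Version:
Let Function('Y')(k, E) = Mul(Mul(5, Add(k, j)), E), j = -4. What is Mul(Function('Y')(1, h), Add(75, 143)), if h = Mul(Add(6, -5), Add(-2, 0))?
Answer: 6540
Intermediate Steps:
h = -2 (h = Mul(1, -2) = -2)
Function('Y')(k, E) = Mul(E, Add(-20, Mul(5, k))) (Function('Y')(k, E) = Mul(Mul(5, Add(k, -4)), E) = Mul(Mul(5, Add(-4, k)), E) = Mul(Add(-20, Mul(5, k)), E) = Mul(E, Add(-20, Mul(5, k))))
Mul(Function('Y')(1, h), Add(75, 143)) = Mul(Mul(5, -2, Add(-4, 1)), Add(75, 143)) = Mul(Mul(5, -2, -3), 218) = Mul(30, 218) = 6540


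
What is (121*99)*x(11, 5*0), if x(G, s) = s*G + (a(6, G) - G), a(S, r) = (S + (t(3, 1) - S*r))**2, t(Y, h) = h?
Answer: 41567130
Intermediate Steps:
a(S, r) = (1 + S - S*r)**2 (a(S, r) = (S + (1 - S*r))**2 = (1 + S - S*r)**2)
x(G, s) = (7 - 6*G)**2 - G + G*s (x(G, s) = s*G + ((1 + 6 - 1*6*G)**2 - G) = G*s + ((1 + 6 - 6*G)**2 - G) = G*s + ((7 - 6*G)**2 - G) = (7 - 6*G)**2 - G + G*s)
(121*99)*x(11, 5*0) = (121*99)*((-7 + 6*11)**2 - 1*11 + 11*(5*0)) = 11979*((-7 + 66)**2 - 11 + 11*0) = 11979*(59**2 - 11 + 0) = 11979*(3481 - 11 + 0) = 11979*3470 = 41567130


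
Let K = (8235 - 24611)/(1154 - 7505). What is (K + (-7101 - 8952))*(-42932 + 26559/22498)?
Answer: 98455877218741979/142884798 ≈ 6.8906e+8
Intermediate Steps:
K = 16376/6351 (K = -16376/(-6351) = -16376*(-1/6351) = 16376/6351 ≈ 2.5785)
(K + (-7101 - 8952))*(-42932 + 26559/22498) = (16376/6351 + (-7101 - 8952))*(-42932 + 26559/22498) = (16376/6351 - 16053)*(-42932 + 26559*(1/22498)) = -101936227*(-42932 + 26559/22498)/6351 = -101936227/6351*(-965857577/22498) = 98455877218741979/142884798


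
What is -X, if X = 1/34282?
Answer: -1/34282 ≈ -2.9170e-5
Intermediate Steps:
X = 1/34282 ≈ 2.9170e-5
-X = -1*1/34282 = -1/34282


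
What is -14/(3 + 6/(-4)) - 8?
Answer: -52/3 ≈ -17.333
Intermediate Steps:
-14/(3 + 6/(-4)) - 8 = -14/(3 + 6*(-1/4)) - 8 = -14/(3 - 3/2) - 8 = -14/3/2 - 8 = -14*2/3 - 8 = -28/3 - 8 = -52/3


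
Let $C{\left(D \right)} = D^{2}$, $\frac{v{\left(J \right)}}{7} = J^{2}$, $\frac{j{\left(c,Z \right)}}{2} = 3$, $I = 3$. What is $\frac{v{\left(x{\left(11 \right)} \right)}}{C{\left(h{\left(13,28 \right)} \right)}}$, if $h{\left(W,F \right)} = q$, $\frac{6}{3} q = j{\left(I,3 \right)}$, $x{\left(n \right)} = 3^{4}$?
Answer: $5103$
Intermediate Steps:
$j{\left(c,Z \right)} = 6$ ($j{\left(c,Z \right)} = 2 \cdot 3 = 6$)
$x{\left(n \right)} = 81$
$q = 3$ ($q = \frac{1}{2} \cdot 6 = 3$)
$h{\left(W,F \right)} = 3$
$v{\left(J \right)} = 7 J^{2}$
$\frac{v{\left(x{\left(11 \right)} \right)}}{C{\left(h{\left(13,28 \right)} \right)}} = \frac{7 \cdot 81^{2}}{3^{2}} = \frac{7 \cdot 6561}{9} = 45927 \cdot \frac{1}{9} = 5103$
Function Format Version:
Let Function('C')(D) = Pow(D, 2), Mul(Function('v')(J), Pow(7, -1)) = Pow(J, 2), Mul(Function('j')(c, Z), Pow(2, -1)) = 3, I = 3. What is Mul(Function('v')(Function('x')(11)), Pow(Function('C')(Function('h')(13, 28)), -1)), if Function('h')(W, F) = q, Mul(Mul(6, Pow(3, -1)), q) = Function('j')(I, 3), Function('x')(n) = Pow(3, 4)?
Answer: 5103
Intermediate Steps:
Function('j')(c, Z) = 6 (Function('j')(c, Z) = Mul(2, 3) = 6)
Function('x')(n) = 81
q = 3 (q = Mul(Rational(1, 2), 6) = 3)
Function('h')(W, F) = 3
Function('v')(J) = Mul(7, Pow(J, 2))
Mul(Function('v')(Function('x')(11)), Pow(Function('C')(Function('h')(13, 28)), -1)) = Mul(Mul(7, Pow(81, 2)), Pow(Pow(3, 2), -1)) = Mul(Mul(7, 6561), Pow(9, -1)) = Mul(45927, Rational(1, 9)) = 5103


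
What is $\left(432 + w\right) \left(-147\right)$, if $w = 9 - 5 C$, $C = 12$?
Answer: $-56007$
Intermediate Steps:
$w = -51$ ($w = 9 - 60 = -51$)
$\left(432 + w\right) \left(-147\right) = \left(432 - 51\right) \left(-147\right) = 381 \left(-147\right) = -56007$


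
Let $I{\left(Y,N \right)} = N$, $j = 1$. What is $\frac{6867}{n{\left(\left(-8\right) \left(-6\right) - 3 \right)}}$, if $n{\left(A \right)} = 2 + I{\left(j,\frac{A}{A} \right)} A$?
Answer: $\frac{6867}{47} \approx 146.11$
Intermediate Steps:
$n{\left(A \right)} = 2 + A$ ($n{\left(A \right)} = 2 + \frac{A}{A} A = 2 + 1 A = 2 + A$)
$\frac{6867}{n{\left(\left(-8\right) \left(-6\right) - 3 \right)}} = \frac{6867}{2 - -45} = \frac{6867}{2 + \left(48 - 3\right)} = \frac{6867}{2 + 45} = \frac{6867}{47}$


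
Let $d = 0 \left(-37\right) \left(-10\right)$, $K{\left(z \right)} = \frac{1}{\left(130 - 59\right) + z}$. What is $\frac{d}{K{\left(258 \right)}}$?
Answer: $0$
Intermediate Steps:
$K{\left(z \right)} = \frac{1}{71 + z}$
$d = 0$ ($d = 0 \left(-10\right) = 0$)
$\frac{d}{K{\left(258 \right)}} = \frac{0}{\frac{1}{71 + 258}} = \frac{0}{\frac{1}{329}} = 0 \frac{1}{\frac{1}{329}} = 0 \cdot 329 = 0$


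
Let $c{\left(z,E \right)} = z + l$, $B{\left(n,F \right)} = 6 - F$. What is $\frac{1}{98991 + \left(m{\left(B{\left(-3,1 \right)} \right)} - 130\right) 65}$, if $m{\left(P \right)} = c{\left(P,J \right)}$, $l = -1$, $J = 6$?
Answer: $\frac{1}{90801} \approx 1.1013 \cdot 10^{-5}$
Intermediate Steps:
$c{\left(z,E \right)} = -1 + z$ ($c{\left(z,E \right)} = z - 1 = -1 + z$)
$m{\left(P \right)} = -1 + P$
$\frac{1}{98991 + \left(m{\left(B{\left(-3,1 \right)} \right)} - 130\right) 65} = \frac{1}{98991 + \left(\left(-1 + \left(6 - 1\right)\right) - 130\right) 65} = \frac{1}{98991 + \left(\left(-1 + 5\right) - 130\right) 65} = \frac{1}{98991 + \left(4 - 130\right) 65} = \frac{1}{98991 - 8190} = \frac{1}{90801}$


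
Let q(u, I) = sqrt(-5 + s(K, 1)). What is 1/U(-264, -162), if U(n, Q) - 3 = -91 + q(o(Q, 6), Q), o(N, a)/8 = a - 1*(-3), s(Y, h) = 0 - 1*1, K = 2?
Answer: -44/3875 - I*sqrt(6)/7750 ≈ -0.011355 - 0.00031606*I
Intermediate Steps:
s(Y, h) = -1 (s(Y, h) = 0 - 1 = -1)
o(N, a) = 24 + 8*a (o(N, a) = 8*(a - 1*(-3)) = 8*(a + 3) = 8*(3 + a) = 24 + 8*a)
q(u, I) = I*sqrt(6) (q(u, I) = sqrt(-5 - 1) = sqrt(-6) = I*sqrt(6))
U(n, Q) = -88 + I*sqrt(6) (U(n, Q) = 3 + (-91 + I*sqrt(6)) = -88 + I*sqrt(6))
1/U(-264, -162) = 1/(-88 + I*sqrt(6))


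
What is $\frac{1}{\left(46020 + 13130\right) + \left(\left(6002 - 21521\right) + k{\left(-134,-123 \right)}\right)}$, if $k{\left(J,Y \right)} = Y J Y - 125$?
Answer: $- \frac{1}{1983780} \approx -5.0409 \cdot 10^{-7}$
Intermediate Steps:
$k{\left(J,Y \right)} = -125 + J Y^{2}$ ($k{\left(J,Y \right)} = J Y Y - 125 = J Y^{2} - 125 = -125 + J Y^{2}$)
$\frac{1}{\left(46020 + 13130\right) + \left(\left(6002 - 21521\right) + k{\left(-134,-123 \right)}\right)} = \frac{1}{\left(46020 + 13130\right) + \left(\left(6002 - 21521\right) - \left(125 + 134 \left(-123\right)^{2}\right)\right)} = \frac{1}{59150 - 2042930} = \frac{1}{-1983780} = - \frac{1}{1983780}$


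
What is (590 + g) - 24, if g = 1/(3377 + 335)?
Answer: 2100993/3712 ≈ 566.00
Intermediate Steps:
g = 1/3712 ≈ 0.00026940
(590 + g) - 24 = (590 + 1/3712) - 24 = 2190081/3712 - 24 = 2100993/3712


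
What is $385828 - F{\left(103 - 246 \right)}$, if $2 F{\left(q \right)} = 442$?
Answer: $385607$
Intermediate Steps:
$F{\left(q \right)} = 221$ ($F{\left(q \right)} = \frac{1}{2} \cdot 442 = 221$)
$385828 - F{\left(103 - 246 \right)} = 385828 - 221 = 385607$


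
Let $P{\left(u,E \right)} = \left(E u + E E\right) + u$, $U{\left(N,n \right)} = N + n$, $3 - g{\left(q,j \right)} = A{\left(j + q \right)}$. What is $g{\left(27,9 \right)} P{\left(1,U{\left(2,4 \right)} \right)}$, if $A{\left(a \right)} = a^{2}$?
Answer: $-55599$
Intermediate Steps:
$g{\left(q,j \right)} = 3 - \left(j + q\right)^{2}$
$P{\left(u,E \right)} = u + E^{2} + E u$ ($P{\left(u,E \right)} = \left(E u + E^{2}\right) + u = \left(E^{2} + E u\right) + u = u + E^{2} + E u$)
$g{\left(27,9 \right)} P{\left(1,U{\left(2,4 \right)} \right)} = \left(3 - \left(9 + 27\right)^{2}\right) \left(1 + \left(2 + 4\right)^{2} + \left(2 + 4\right) 1\right) = \left(3 - 36^{2}\right) \left(1 + 6^{2} + 6 \cdot 1\right) = \left(3 - 1296\right) \left(1 + 36 + 6\right) = \left(3 - 1296\right) 43 = \left(-1293\right) 43 = -55599$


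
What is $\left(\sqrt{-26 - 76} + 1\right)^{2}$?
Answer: $\left(1 + i \sqrt{102}\right)^{2} \approx -101.0 + 20.199 i$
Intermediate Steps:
$\left(\sqrt{-26 - 76} + 1\right)^{2} = \left(\sqrt{-102} + 1\right)^{2} = \left(i \sqrt{102} + 1\right)^{2} = \left(1 + i \sqrt{102}\right)^{2}$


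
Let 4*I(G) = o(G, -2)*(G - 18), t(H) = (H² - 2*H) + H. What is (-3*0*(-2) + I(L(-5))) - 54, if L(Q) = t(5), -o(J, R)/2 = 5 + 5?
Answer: -64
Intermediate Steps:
t(H) = H² - H
o(J, R) = -20 (o(J, R) = -2*(5 + 5) = -2*10 = -20)
L(Q) = 20 (L(Q) = 5*(-1 + 5) = 5*4 = 20)
I(G) = 90 - 5*G (I(G) = (-20*(G - 18))/4 = (-20*(-18 + G))/4 = (360 - 20*G)/4 = 90 - 5*G)
(-3*0*(-2) + I(L(-5))) - 54 = (-3*0*(-2) + (90 - 5*20)) - 54 = (0*(-2) + (90 - 100)) - 54 = (0 - 10) - 54 = -10 - 54 = -64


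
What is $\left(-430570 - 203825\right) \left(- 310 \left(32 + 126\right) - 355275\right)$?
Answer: $256457350725$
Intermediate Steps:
$\left(-430570 - 203825\right) \left(- 310 \left(32 + 126\right) - 355275\right) = - 634395 \left(\left(-310\right) 158 - 355275\right) = - 634395 \left(-48980 - 355275\right) = \left(-634395\right) \left(-404255\right) = 256457350725$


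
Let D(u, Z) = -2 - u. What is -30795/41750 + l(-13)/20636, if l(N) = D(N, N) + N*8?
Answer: -63936837/86155300 ≈ -0.74211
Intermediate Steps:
l(N) = -2 + 7*N (l(N) = (-2 - N) + N*8 = (-2 - N) + 8*N = -2 + 7*N)
-30795/41750 + l(-13)/20636 = -30795/41750 + (-2 + 7*(-13))/20636 = -30795*1/41750 + (-2 - 91)*(1/20636) = -6159/8350 - 93*1/20636 = -6159/8350 - 93/20636 = -63936837/86155300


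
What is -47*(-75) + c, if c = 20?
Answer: 3545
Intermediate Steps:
-47*(-75) + c = -47*(-75) + 20 = 3525 + 20 = 3545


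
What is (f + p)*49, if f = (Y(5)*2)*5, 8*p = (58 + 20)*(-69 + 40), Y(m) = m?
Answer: -45619/4 ≈ -11405.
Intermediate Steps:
p = -1131/4 (p = ((58 + 20)*(-69 + 40))/8 = (78*(-29))/8 = (⅛)*(-2262) = -1131/4 ≈ -282.75)
f = 50 (f = (5*2)*5 = 10*5 = 50)
(f + p)*49 = (50 - 1131/4)*49 = -931/4*49 = -45619/4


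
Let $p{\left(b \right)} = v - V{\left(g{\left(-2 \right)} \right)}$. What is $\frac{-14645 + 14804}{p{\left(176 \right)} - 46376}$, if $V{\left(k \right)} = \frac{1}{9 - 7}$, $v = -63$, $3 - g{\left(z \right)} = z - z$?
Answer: $- \frac{318}{92879} \approx -0.0034238$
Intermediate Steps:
$g{\left(z \right)} = 3$ ($g{\left(z \right)} = 3 - \left(z - z\right) = 3 - 0 = 3 + 0 = 3$)
$V{\left(k \right)} = \frac{1}{2}$
$p{\left(b \right)} = - \frac{127}{2}$ ($p{\left(b \right)} = -63 - \frac{1}{2} = - \frac{127}{2}$)
$\frac{-14645 + 14804}{p{\left(176 \right)} - 46376} = \frac{-14645 + 14804}{- \frac{127}{2} - 46376} = \frac{159}{- \frac{92879}{2}} = 159 \left(- \frac{2}{92879}\right) = - \frac{318}{92879}$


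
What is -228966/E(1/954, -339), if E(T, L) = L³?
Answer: 76322/12986073 ≈ 0.0058772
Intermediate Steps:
-228966/E(1/954, -339) = -228966/((-339)³) = -228966/(-38958219) = -228966*(-1/38958219) = 76322/12986073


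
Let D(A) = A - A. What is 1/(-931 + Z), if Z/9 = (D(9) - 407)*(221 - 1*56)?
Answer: -1/605326 ≈ -1.6520e-6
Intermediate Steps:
D(A) = 0
Z = -604395 (Z = 9*((0 - 407)*(221 - 1*56)) = 9*(-407*(221 - 56)) = 9*(-407*165) = 9*(-67155) = -604395)
1/(-931 + Z) = 1/(-931 - 604395) = 1/(-605326) = -1/605326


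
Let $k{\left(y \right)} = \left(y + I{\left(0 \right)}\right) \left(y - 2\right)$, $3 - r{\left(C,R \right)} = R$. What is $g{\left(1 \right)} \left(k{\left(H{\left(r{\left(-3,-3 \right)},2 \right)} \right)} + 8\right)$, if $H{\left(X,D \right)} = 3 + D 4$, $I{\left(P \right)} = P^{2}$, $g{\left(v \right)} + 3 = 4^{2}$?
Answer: $1391$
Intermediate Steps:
$r{\left(C,R \right)} = 3 - R$
$g{\left(v \right)} = 13$ ($g{\left(v \right)} = -3 + 4^{2} = -3 + 16 = 13$)
$H{\left(X,D \right)} = 3 + 4 D$
$k{\left(y \right)} = y \left(-2 + y\right)$ ($k{\left(y \right)} = \left(y + 0^{2}\right) \left(y - 2\right) = \left(y + 0\right) \left(-2 + y\right) = y \left(-2 + y\right)$)
$g{\left(1 \right)} \left(k{\left(H{\left(r{\left(-3,-3 \right)},2 \right)} \right)} + 8\right) = 13 \left(\left(3 + 4 \cdot 2\right) \left(-2 + \left(3 + 4 \cdot 2\right)\right) + 8\right) = 13 \left(\left(3 + 8\right) \left(-2 + \left(3 + 8\right)\right) + 8\right) = 13 \left(11 \left(-2 + 11\right) + 8\right) = 13 \left(11 \cdot 9 + 8\right) = 13 \left(99 + 8\right) = 13 \cdot 107 = 1391$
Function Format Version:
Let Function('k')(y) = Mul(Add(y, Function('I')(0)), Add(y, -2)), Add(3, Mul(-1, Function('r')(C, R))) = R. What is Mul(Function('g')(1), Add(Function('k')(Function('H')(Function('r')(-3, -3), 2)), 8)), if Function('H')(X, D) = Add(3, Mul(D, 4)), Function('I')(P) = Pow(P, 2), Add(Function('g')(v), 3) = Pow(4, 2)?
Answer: 1391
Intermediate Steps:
Function('r')(C, R) = Add(3, Mul(-1, R))
Function('g')(v) = 13 (Function('g')(v) = Add(-3, Pow(4, 2)) = Add(-3, 16) = 13)
Function('H')(X, D) = Add(3, Mul(4, D))
Function('k')(y) = Mul(y, Add(-2, y)) (Function('k')(y) = Mul(Add(y, Pow(0, 2)), Add(y, -2)) = Mul(Add(y, 0), Add(-2, y)) = Mul(y, Add(-2, y)))
Mul(Function('g')(1), Add(Function('k')(Function('H')(Function('r')(-3, -3), 2)), 8)) = Mul(13, Add(Mul(Add(3, Mul(4, 2)), Add(-2, Add(3, Mul(4, 2)))), 8)) = Mul(13, Add(Mul(Add(3, 8), Add(-2, Add(3, 8))), 8)) = Mul(13, Add(Mul(11, Add(-2, 11)), 8)) = Mul(13, Add(Mul(11, 9), 8)) = Mul(13, Add(99, 8)) = Mul(13, 107) = 1391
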